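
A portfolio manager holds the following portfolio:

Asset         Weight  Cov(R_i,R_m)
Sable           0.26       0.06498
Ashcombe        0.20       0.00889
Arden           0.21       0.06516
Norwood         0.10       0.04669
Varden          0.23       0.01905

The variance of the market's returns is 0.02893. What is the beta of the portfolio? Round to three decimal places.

1.431

β_Sable = 0.06498 / 0.02893 = 2.2461
β_Ashcombe = 0.00889 / 0.02893 = 0.3073
β_Arden = 0.06516 / 0.02893 = 2.2523
β_Norwood = 0.04669 / 0.02893 = 1.6139
β_Varden = 0.01905 / 0.02893 = 0.6585
β_P = Σ w_i β_i = 0.26×2.2461 + 0.20×0.3073 + 0.21×2.2523 + 0.10×1.6139 + 0.23×0.6585 = 1.4313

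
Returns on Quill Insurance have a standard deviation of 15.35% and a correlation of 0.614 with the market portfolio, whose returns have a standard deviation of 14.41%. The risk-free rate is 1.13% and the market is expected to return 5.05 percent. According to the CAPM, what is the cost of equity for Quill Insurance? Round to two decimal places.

β = ρ × σ_i / σ_m = 0.614 × 15.35% / 14.41% = 0.6541
MRP = 5.05% − 1.13% = 3.92%
E(R) = 1.13% + 0.6541 × 3.92% = 3.69%

3.69%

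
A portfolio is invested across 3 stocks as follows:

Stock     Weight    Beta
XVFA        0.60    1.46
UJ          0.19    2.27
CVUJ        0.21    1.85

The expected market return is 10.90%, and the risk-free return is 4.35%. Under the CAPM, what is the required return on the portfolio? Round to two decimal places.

15.46%

β_P = Σ w_i β_i = 0.60×1.46 + 0.19×2.27 + 0.21×1.85 = 1.6958
MRP = 10.90% − 4.35% = 6.55%
E(R_P) = R_f + β_P × MRP = 4.35% + 1.6958 × 6.55% = 15.46%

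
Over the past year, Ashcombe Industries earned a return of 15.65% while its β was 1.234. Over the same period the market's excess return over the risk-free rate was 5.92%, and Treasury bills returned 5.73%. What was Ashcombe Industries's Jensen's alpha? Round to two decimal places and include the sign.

+2.61%

CAPM benchmark = R_f + β(R_m − R_f) = 5.73% + 1.234 × 5.92% = 13.03528%
α = actual − benchmark = 15.65% − 13.03528% = +2.61%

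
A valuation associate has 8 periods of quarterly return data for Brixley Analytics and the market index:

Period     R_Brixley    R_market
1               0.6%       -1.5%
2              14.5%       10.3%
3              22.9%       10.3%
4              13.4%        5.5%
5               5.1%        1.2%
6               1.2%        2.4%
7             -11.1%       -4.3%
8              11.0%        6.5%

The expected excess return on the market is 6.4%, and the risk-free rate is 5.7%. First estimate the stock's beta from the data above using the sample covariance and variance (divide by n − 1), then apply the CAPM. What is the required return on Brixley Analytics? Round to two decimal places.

Mean R_i = (0.6 + 14.5 + 22.9 + 13.4 + 5.1 + 1.2 − 11.1 + 11.0) / 8 = 7.2000%
Mean R_m = (-1.5 + 10.3 + 10.3 + 5.5 + 1.2 + 2.4 − 4.3 + 6.5) / 8 = 3.8000%
Σ(R_i − R̄_i)(R_m − R̄_m) = 367.3700  ⇒  Cov = 367.3700 / 7 = 52.4814
Σ(R_m − R̄_m)² = 197.1000  ⇒  Var(R_m) = 197.1000 / 7 = 28.1571
β = Cov / Var(R_m) = 52.4814 / 28.1571 = 1.8639
E(R) = R_f + β × MRP = 5.7% + 1.8639 × 6.4% = 17.63%

17.63%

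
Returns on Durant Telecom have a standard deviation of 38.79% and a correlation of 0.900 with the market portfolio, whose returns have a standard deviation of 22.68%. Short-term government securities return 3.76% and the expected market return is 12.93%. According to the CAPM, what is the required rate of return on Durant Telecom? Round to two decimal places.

17.88%

β = ρ × σ_i / σ_m = 0.900 × 38.79% / 22.68% = 1.5393
MRP = 12.93% − 3.76% = 9.17%
E(R) = 3.76% + 1.5393 × 9.17% = 17.88%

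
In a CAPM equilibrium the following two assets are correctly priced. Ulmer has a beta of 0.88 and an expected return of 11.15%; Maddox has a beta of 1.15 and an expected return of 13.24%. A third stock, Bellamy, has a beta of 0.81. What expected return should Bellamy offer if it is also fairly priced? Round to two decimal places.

10.61%

MRP (SML slope) = (13.24% − 11.15%) / (1.15 − 0.88) = 2.09% / 0.27 = 7.7407%
R_f (intercept) = 11.15% − 0.88 × 7.7407% = 4.3382%
E(R_Bellamy) = R_f + β × MRP = 4.3382% + 0.81 × 7.7407% = 10.61%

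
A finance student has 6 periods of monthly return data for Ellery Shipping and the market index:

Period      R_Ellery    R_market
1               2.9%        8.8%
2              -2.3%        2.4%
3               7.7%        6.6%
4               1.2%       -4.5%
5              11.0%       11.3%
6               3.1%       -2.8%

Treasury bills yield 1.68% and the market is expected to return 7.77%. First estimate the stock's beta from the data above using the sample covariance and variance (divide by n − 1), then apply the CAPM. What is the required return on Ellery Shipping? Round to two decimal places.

Mean R_i = (2.9 − 2.3 + 7.7 + 1.2 + 11.0 + 3.1) / 6 = 3.9333%
Mean R_m = (8.8 + 2.4 + 6.6 − 4.5 + 11.3 − 2.8) / 6 = 3.6333%
Σ(R_i − R̄_i)(R_m − R̄_m) = 95.2933  ⇒  Cov = 95.2933 / 5 = 19.0587
Σ(R_m − R̄_m)² = 203.3333  ⇒  Var(R_m) = 203.3333 / 5 = 40.6667
β = Cov / Var(R_m) = 19.0587 / 40.6667 = 0.4687
MRP = 7.77% − 1.68% = 6.09%
E(R) = R_f + β × MRP = 1.68% + 0.4687 × 6.09% = 4.53%

4.53%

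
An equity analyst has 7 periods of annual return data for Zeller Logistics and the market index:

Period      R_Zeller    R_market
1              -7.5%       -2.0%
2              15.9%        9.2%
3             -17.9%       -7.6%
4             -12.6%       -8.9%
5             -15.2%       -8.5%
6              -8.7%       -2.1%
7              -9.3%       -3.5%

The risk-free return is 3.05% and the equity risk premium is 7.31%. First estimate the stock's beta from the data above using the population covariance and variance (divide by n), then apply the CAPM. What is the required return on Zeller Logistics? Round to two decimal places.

15.57%

Mean R_i = (-7.5 + 15.9 − 17.9 − 12.6 − 15.2 − 8.7 − 9.3) / 7 = -7.9000%
Mean R_m = (-2.0 + 9.2 − 7.6 − 8.9 − 8.5 − 2.1 − 3.5) / 7 = -3.3429%
Σ(R_i − R̄_i)(R_m − R̄_m) = 404.6200  ⇒  Cov = 404.6200 / 7 = 57.8029
Σ(R_m − R̄_m)² = 236.2971  ⇒  Var(R_m) = 236.2971 / 7 = 33.7567
β = Cov / Var(R_m) = 57.8029 / 33.7567 = 1.7123
E(R) = R_f + β × MRP = 3.05% + 1.7123 × 7.31% = 15.57%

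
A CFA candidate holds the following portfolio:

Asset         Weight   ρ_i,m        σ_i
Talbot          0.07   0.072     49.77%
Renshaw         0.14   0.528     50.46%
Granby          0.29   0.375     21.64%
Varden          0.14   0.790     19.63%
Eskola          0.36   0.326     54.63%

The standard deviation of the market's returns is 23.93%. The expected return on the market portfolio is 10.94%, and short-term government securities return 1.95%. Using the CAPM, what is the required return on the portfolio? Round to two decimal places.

β_Talbot = 0.072 × 49.77% / 23.93% = 0.1497
β_Renshaw = 0.528 × 50.46% / 23.93% = 1.1134
β_Granby = 0.375 × 21.64% / 23.93% = 0.3391
β_Varden = 0.790 × 19.63% / 23.93% = 0.6480
β_Eskola = 0.326 × 54.63% / 23.93% = 0.7442
β_P = Σ w_i β_i = 0.07×0.1497 + 0.14×1.1134 + 0.29×0.3391 + 0.14×0.6480 + 0.36×0.7442 = 0.6233
MRP = 10.94% − 1.95% = 8.99%
E(R_P) = R_f + β_P × MRP = 1.95% + 0.6233 × 8.99% = 7.55%

7.55%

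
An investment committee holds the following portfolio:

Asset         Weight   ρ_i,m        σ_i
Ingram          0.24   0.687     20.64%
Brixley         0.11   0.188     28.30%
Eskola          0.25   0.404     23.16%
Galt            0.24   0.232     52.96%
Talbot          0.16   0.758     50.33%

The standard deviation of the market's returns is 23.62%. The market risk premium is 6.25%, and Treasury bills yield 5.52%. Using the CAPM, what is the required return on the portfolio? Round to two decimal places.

9.59%

β_Ingram = 0.687 × 20.64% / 23.62% = 0.6003
β_Brixley = 0.188 × 28.30% / 23.62% = 0.2252
β_Eskola = 0.404 × 23.16% / 23.62% = 0.3961
β_Galt = 0.232 × 52.96% / 23.62% = 0.5202
β_Talbot = 0.758 × 50.33% / 23.62% = 1.6152
β_P = Σ w_i β_i = 0.24×0.6003 + 0.11×0.2252 + 0.25×0.3961 + 0.24×0.5202 + 0.16×1.6152 = 0.6511
E(R_P) = R_f + β_P × MRP = 5.52% + 0.6511 × 6.25% = 9.59%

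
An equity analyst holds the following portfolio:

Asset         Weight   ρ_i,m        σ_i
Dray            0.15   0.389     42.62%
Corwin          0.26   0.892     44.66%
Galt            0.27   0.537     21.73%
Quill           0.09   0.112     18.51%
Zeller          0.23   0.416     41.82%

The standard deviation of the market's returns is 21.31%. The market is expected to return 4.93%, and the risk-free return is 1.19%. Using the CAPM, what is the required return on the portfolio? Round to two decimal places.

4.73%

β_Dray = 0.389 × 42.62% / 21.31% = 0.7780
β_Corwin = 0.892 × 44.66% / 21.31% = 1.8694
β_Galt = 0.537 × 21.73% / 21.31% = 0.5476
β_Quill = 0.112 × 18.51% / 21.31% = 0.0973
β_Zeller = 0.416 × 41.82% / 21.31% = 0.8164
β_P = Σ w_i β_i = 0.15×0.7780 + 0.26×1.8694 + 0.27×0.5476 + 0.09×0.0973 + 0.23×0.8164 = 0.9471
MRP = 4.93% − 1.19% = 3.74%
E(R_P) = R_f + β_P × MRP = 1.19% + 0.9471 × 3.74% = 4.73%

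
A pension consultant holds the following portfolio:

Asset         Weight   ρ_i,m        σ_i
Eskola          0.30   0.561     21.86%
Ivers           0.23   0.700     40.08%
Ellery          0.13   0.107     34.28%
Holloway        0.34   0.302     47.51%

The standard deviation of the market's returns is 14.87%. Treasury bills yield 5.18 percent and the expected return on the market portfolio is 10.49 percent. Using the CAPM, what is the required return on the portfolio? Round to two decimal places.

10.71%

β_Eskola = 0.561 × 21.86% / 14.87% = 0.8247
β_Ivers = 0.700 × 40.08% / 14.87% = 1.8868
β_Ellery = 0.107 × 34.28% / 14.87% = 0.2467
β_Holloway = 0.302 × 47.51% / 14.87% = 0.9649
β_P = Σ w_i β_i = 0.30×0.8247 + 0.23×1.8868 + 0.13×0.2467 + 0.34×0.9649 = 1.0415
MRP = 10.49% − 5.18% = 5.31%
E(R_P) = R_f + β_P × MRP = 5.18% + 1.0415 × 5.31% = 10.71%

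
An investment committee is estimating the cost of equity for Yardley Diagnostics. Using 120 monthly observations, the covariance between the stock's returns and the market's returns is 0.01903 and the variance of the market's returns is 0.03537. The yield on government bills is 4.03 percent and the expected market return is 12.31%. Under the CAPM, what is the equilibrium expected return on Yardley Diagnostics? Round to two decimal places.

8.48%

β = Cov(R_i, R_m) / Var(R_m) = 0.01903 / 0.03537 = 0.5380
MRP = 12.31% − 4.03% = 8.28%
E(R) = R_f + β × MRP = 4.03% + 0.5380 × 8.28% = 8.48%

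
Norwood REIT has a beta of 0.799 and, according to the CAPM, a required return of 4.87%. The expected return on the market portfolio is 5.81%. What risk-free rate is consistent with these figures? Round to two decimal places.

1.13%

E(R) = R_f + β(E(R_m) − R_f) = R_f(1 − β) + β·E(R_m)
4.87% = R_f × (1 − 0.799) + 0.799 × 5.81%
4.87% = R_f × 0.201 + 4.64219%
R_f = (4.87% − 4.64219%) / 0.201 = 1.13%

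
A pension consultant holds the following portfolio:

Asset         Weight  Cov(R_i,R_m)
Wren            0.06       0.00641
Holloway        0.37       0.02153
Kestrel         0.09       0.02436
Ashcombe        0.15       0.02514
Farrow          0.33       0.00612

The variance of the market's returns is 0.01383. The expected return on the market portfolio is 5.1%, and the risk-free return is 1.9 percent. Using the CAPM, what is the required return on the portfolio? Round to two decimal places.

β_Wren = 0.00641 / 0.01383 = 0.4635
β_Holloway = 0.02153 / 0.01383 = 1.5568
β_Kestrel = 0.02436 / 0.01383 = 1.7614
β_Ashcombe = 0.02514 / 0.01383 = 1.8178
β_Farrow = 0.00612 / 0.01383 = 0.4425
β_P = Σ w_i β_i = 0.06×0.4635 + 0.37×1.5568 + 0.09×1.7614 + 0.15×1.8178 + 0.33×0.4425 = 1.1810
MRP = 5.1% − 1.9% = 3.20%
E(R_P) = R_f + β_P × MRP = 1.9% + 1.1810 × 3.2% = 5.68%

5.68%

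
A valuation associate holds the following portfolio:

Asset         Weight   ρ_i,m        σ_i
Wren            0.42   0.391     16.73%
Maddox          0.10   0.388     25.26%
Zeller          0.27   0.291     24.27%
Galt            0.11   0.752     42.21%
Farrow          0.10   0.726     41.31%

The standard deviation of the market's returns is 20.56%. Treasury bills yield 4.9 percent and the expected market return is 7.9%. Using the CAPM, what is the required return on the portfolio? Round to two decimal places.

6.67%

β_Wren = 0.391 × 16.73% / 20.56% = 0.3182
β_Maddox = 0.388 × 25.26% / 20.56% = 0.4767
β_Zeller = 0.291 × 24.27% / 20.56% = 0.3435
β_Galt = 0.752 × 42.21% / 20.56% = 1.5439
β_Farrow = 0.726 × 41.31% / 20.56% = 1.4587
β_P = Σ w_i β_i = 0.42×0.3182 + 0.10×0.4767 + 0.27×0.3435 + 0.11×1.5439 + 0.10×1.4587 = 0.5898
MRP = 7.9% − 4.9% = 3.00%
E(R_P) = R_f + β_P × MRP = 4.9% + 0.5898 × 3.0% = 6.67%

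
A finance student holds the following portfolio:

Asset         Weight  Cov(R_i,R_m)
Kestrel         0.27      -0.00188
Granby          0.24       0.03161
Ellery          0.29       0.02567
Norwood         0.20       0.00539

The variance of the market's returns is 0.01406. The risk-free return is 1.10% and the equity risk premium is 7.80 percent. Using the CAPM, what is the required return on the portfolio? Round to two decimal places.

β_Kestrel = -0.00188 / 0.01406 = -0.1337
β_Granby = 0.03161 / 0.01406 = 2.2482
β_Ellery = 0.02567 / 0.01406 = 1.8257
β_Norwood = 0.00539 / 0.01406 = 0.3834
β_P = Σ w_i β_i = 0.27×-0.1337 + 0.24×2.2482 + 0.29×1.8257 + 0.20×0.3834 = 1.1096
E(R_P) = R_f + β_P × MRP = 1.10% + 1.1096 × 7.80% = 9.75%

9.75%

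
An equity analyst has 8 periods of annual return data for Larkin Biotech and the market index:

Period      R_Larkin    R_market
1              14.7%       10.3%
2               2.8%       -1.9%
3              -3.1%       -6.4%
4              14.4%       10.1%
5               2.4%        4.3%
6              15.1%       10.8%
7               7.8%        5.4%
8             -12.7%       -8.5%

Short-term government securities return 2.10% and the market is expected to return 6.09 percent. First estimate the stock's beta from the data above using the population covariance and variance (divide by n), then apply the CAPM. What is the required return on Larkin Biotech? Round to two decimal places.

Mean R_i = (14.7 + 2.8 − 3.1 + 14.4 + 2.4 + 15.1 + 7.8 − 12.7) / 8 = 5.1750%
Mean R_m = (10.3 − 1.9 − 6.4 + 10.1 + 4.3 + 10.8 + 5.4 − 8.5) / 8 = 3.0125%
Σ(R_i − R̄_i)(R_m − R̄_m) = 510.1225  ⇒  Cov = 510.1225 / 8 = 63.7653
Σ(R_m − R̄_m)² = 416.6088  ⇒  Var(R_m) = 416.6088 / 8 = 52.0761
β = Cov / Var(R_m) = 63.7653 / 52.0761 = 1.2245
MRP = 6.09% − 2.10% = 3.99%
E(R) = R_f + β × MRP = 2.10% + 1.2245 × 3.99% = 6.99%

6.99%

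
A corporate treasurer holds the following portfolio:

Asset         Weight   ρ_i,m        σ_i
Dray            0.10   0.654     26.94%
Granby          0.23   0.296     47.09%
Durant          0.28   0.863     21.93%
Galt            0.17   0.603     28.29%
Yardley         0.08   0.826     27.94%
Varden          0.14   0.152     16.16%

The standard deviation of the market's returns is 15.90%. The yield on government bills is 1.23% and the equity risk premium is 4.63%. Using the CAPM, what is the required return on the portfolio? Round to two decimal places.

5.70%

β_Dray = 0.654 × 26.94% / 15.90% = 1.1081
β_Granby = 0.296 × 47.09% / 15.90% = 0.8766
β_Durant = 0.863 × 21.93% / 15.90% = 1.1903
β_Galt = 0.603 × 28.29% / 15.90% = 1.0729
β_Yardley = 0.826 × 27.94% / 15.90% = 1.4515
β_Varden = 0.152 × 16.16% / 15.90% = 0.1545
β_P = Σ w_i β_i = 0.10×1.1081 + 0.23×0.8766 + 0.28×1.1903 + 0.17×1.0729 + 0.08×1.4515 + 0.14×0.1545 = 0.9659
E(R_P) = R_f + β_P × MRP = 1.23% + 0.9659 × 4.63% = 5.70%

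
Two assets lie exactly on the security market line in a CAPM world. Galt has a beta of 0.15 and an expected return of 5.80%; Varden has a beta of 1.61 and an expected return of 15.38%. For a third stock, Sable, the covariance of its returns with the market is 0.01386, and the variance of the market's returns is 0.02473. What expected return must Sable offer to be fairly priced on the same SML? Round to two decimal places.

MRP = (15.38% − 5.80%) / (1.61 − 0.15) = 6.5616%
R_f = 5.80% − 0.15 × 6.5616% = 4.8158%
β_Sable = Cov / Var(R_m) = 0.01386 / 0.02473 = 0.5605
E(R_Sable) = R_f + β × MRP = 4.8158% + 0.5605 × 6.5616% = 8.49%

8.49%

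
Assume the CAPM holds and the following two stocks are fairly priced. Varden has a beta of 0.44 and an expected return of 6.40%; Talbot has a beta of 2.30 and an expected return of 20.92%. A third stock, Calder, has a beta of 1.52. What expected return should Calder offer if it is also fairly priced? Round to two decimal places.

14.83%

MRP (SML slope) = (20.92% − 6.40%) / (2.30 − 0.44) = 14.52% / 1.86 = 7.8065%
R_f (intercept) = 6.40% − 0.44 × 7.8065% = 2.9651%
E(R_Calder) = R_f + β × MRP = 2.9651% + 1.52 × 7.8065% = 14.83%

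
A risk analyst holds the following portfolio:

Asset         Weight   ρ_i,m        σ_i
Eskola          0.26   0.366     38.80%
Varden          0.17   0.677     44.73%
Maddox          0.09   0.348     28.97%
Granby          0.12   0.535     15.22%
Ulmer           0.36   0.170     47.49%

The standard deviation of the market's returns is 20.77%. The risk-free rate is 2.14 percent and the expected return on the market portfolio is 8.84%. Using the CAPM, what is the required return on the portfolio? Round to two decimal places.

6.54%

β_Eskola = 0.366 × 38.80% / 20.77% = 0.6837
β_Varden = 0.677 × 44.73% / 20.77% = 1.4580
β_Maddox = 0.348 × 28.97% / 20.77% = 0.4854
β_Granby = 0.535 × 15.22% / 20.77% = 0.3920
β_Ulmer = 0.170 × 47.49% / 20.77% = 0.3887
β_P = Σ w_i β_i = 0.26×0.6837 + 0.17×1.4580 + 0.09×0.4854 + 0.12×0.3920 + 0.36×0.3887 = 0.6563
MRP = 8.84% − 2.14% = 6.70%
E(R_P) = R_f + β_P × MRP = 2.14% + 0.6563 × 6.70% = 6.54%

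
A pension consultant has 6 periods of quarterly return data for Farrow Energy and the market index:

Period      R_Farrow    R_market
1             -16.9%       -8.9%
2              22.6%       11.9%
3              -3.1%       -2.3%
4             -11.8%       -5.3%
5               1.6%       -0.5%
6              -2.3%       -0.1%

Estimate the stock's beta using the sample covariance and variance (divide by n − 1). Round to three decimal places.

Mean R_i = (-16.9 + 22.6 − 3.1 − 11.8 + 1.6 − 2.3) / 6 = -1.6500%
Mean R_m = (-8.9 + 11.9 − 2.3 − 5.3 − 0.5 − 0.1) / 6 = -0.8667%
Σ(R_i − R̄_i)(R_m − R̄_m) = 479.8700  ⇒  Cov = 479.8700 / 5 = 95.9740
Σ(R_m − R̄_m)² = 249.9533  ⇒  Var(R_m) = 249.9533 / 5 = 49.9907
β = Cov / Var(R_m) = 95.9740 / 49.9907 = 1.9198

1.920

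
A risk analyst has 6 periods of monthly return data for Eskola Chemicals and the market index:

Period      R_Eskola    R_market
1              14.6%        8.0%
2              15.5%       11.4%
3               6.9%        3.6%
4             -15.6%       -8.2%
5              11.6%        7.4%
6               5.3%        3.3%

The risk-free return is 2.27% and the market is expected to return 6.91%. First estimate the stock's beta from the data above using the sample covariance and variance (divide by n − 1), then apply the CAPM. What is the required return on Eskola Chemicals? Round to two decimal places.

10.03%

Mean R_i = (14.6 + 15.5 + 6.9 − 15.6 + 11.6 + 5.3) / 6 = 6.3833%
Mean R_m = (8.0 + 11.4 + 3.6 − 8.2 + 7.4 + 3.3) / 6 = 4.2500%
Σ(R_i − R̄_i)(R_m − R̄_m) = 386.8150  ⇒  Cov = 386.8150 / 5 = 77.3630
Σ(R_m − R̄_m)² = 231.4350  ⇒  Var(R_m) = 231.4350 / 5 = 46.2870
β = Cov / Var(R_m) = 77.3630 / 46.2870 = 1.6714
MRP = 6.91% − 2.27% = 4.64%
E(R) = R_f + β × MRP = 2.27% + 1.6714 × 4.64% = 10.03%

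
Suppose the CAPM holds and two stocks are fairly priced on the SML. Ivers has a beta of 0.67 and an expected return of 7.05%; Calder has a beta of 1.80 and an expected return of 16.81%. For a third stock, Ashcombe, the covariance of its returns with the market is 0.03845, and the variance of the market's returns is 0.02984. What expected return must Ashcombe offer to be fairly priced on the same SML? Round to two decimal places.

MRP = (16.81% − 7.05%) / (1.80 − 0.67) = 8.6372%
R_f = 7.05% − 0.67 × 8.6372% = 1.2631%
β_Ashcombe = Cov / Var(R_m) = 0.03845 / 0.02984 = 1.2885
E(R_Ashcombe) = R_f + β × MRP = 1.2631% + 1.2885 × 8.6372% = 12.39%

12.39%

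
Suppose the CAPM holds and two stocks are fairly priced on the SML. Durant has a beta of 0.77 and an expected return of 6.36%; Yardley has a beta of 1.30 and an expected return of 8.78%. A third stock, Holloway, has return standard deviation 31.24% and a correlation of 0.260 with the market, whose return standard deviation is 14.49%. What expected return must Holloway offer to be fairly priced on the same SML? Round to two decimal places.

5.40%

MRP = (8.78% − 6.36%) / (1.30 − 0.77) = 4.5660%
R_f = 6.36% − 0.77 × 4.5660% = 2.8442%
β_Holloway = ρ·σ_i/σ_m = 0.260 × 31.24 / 14.49 = 0.5606
E(R_Holloway) = R_f + β × MRP = 2.8442% + 0.5606 × 4.5660% = 5.40%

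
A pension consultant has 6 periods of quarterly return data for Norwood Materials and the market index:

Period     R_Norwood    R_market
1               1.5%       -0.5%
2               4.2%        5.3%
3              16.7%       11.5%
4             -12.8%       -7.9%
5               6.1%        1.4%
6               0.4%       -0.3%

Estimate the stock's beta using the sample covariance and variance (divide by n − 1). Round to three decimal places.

Mean R_i = (1.5 + 4.2 + 16.7 − 12.8 + 6.1 + 0.4) / 6 = 2.6833%
Mean R_m = (-0.5 + 5.3 + 11.5 − 7.9 + 1.4 − 0.3) / 6 = 1.5833%
Σ(R_i − R̄_i)(R_m − R̄_m) = 297.6083  ⇒  Cov = 297.6083 / 5 = 59.5217
Σ(R_m − R̄_m)² = 210.0083  ⇒  Var(R_m) = 210.0083 / 5 = 42.0017
β = Cov / Var(R_m) = 59.5217 / 42.0017 = 1.4171

1.417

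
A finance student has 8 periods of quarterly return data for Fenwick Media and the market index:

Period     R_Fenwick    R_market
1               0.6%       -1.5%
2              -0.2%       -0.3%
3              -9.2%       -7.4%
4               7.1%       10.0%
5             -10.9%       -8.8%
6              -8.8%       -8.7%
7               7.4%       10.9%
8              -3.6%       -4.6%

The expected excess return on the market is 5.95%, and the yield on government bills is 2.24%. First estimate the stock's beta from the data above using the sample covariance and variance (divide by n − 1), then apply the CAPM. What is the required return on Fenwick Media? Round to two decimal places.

7.49%

Mean R_i = (0.6 − 0.2 − 9.2 + 7.1 − 10.9 − 8.8 + 7.4 − 3.6) / 8 = -2.2000%
Mean R_m = (-1.5 − 0.3 − 7.4 + 10.0 − 8.8 − 8.7 + 10.9 − 4.6) / 8 = -1.3000%
Σ(R_i − R̄_i)(R_m − R̄_m) = 385.0600  ⇒  Cov = 385.0600 / 7 = 55.0086
Σ(R_m − R̄_m)² = 436.6800  ⇒  Var(R_m) = 436.6800 / 7 = 62.3829
β = Cov / Var(R_m) = 55.0086 / 62.3829 = 0.8818
E(R) = R_f + β × MRP = 2.24% + 0.8818 × 5.95% = 7.49%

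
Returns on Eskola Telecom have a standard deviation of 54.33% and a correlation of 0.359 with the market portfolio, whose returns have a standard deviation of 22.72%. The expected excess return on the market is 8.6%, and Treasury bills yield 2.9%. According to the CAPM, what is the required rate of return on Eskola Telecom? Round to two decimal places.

β = ρ × σ_i / σ_m = 0.359 × 54.33% / 22.72% = 0.8585
E(R) = 2.9% + 0.8585 × 8.6% = 10.28%

10.28%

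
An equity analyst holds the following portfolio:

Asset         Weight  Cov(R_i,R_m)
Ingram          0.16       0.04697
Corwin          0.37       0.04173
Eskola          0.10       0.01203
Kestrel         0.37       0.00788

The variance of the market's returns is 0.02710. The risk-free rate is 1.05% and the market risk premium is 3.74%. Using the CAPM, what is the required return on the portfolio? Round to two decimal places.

β_Ingram = 0.04697 / 0.02710 = 1.7332
β_Corwin = 0.04173 / 0.02710 = 1.5399
β_Eskola = 0.01203 / 0.02710 = 0.4439
β_Kestrel = 0.00788 / 0.02710 = 0.2908
β_P = Σ w_i β_i = 0.16×1.7332 + 0.37×1.5399 + 0.10×0.4439 + 0.37×0.2908 = 0.9991
E(R_P) = R_f + β_P × MRP = 1.05% + 0.9991 × 3.74% = 4.79%

4.79%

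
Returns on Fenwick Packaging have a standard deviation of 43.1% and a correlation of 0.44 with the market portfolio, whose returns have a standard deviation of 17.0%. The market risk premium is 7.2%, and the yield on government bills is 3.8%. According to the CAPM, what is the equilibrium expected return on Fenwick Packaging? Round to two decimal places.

11.83%

β = ρ × σ_i / σ_m = 0.44 × 43.1% / 17.0% = 1.1155
E(R) = 3.8% + 1.1155 × 7.2% = 11.83%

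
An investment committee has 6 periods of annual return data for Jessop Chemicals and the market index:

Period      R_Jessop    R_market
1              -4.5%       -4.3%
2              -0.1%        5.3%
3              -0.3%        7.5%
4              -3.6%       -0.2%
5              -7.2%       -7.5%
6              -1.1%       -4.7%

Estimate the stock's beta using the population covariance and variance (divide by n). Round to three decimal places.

Mean R_i = (-4.5 − 0.1 − 0.3 − 3.6 − 7.2 − 1.1) / 6 = -2.8000%
Mean R_m = (-4.3 + 5.3 + 7.5 − 0.2 − 7.5 − 4.7) / 6 = -0.6500%
Σ(R_i − R̄_i)(R_m − R̄_m) = 65.5400  ⇒  Cov = 65.5400 / 6 = 10.9233
Σ(R_m − R̄_m)² = 178.6750  ⇒  Var(R_m) = 178.6750 / 6 = 29.7792
β = Cov / Var(R_m) = 10.9233 / 29.7792 = 0.3668

0.367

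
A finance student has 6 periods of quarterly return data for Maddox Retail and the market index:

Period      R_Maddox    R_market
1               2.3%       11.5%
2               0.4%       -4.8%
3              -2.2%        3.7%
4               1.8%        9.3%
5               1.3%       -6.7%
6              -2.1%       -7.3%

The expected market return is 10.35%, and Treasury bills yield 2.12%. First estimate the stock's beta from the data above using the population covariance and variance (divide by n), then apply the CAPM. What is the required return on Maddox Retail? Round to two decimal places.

3.03%

Mean R_i = (2.3 + 0.4 − 2.2 + 1.8 + 1.3 − 2.1) / 6 = 0.2500%
Mean R_m = (11.5 − 4.8 + 3.7 + 9.3 − 6.7 − 7.3) / 6 = 0.9500%
Σ(R_i − R̄_i)(R_m − R̄_m) = 38.3250  ⇒  Cov = 38.3250 / 6 = 6.3875
Σ(R_m − R̄_m)² = 348.2350  ⇒  Var(R_m) = 348.2350 / 6 = 58.0392
β = Cov / Var(R_m) = 6.3875 / 58.0392 = 0.1101
MRP = 10.35% − 2.12% = 8.23%
E(R) = R_f + β × MRP = 2.12% + 0.1101 × 8.23% = 3.03%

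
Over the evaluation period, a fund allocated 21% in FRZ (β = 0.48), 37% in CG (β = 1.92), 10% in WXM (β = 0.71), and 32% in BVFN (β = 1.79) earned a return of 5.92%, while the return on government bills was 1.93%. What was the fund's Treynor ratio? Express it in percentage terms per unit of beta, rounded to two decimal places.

β_P = 0.21×0.48 + 0.37×1.92 + 0.10×0.71 + 0.32×1.79 = 1.4550
Treynor = (R_P − R_f) / β_P = (5.92% − 1.93%) / 1.4550 = 3.99% / 1.4550 = 2.74%

2.74%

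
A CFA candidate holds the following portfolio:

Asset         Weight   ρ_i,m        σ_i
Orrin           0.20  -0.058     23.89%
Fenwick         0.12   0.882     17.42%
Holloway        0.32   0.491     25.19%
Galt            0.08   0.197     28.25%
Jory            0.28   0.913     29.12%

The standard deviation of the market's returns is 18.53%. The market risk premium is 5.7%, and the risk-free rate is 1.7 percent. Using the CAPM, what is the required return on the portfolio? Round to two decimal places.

5.83%

β_Orrin = -0.058 × 23.89% / 18.53% = -0.0748
β_Fenwick = 0.882 × 17.42% / 18.53% = 0.8292
β_Holloway = 0.491 × 25.19% / 18.53% = 0.6675
β_Galt = 0.197 × 28.25% / 18.53% = 0.3003
β_Jory = 0.913 × 29.12% / 18.53% = 1.4348
β_P = Σ w_i β_i = 0.20×-0.0748 + 0.12×0.8292 + 0.32×0.6675 + 0.08×0.3003 + 0.28×1.4348 = 0.7239
E(R_P) = R_f + β_P × MRP = 1.7% + 0.7239 × 5.7% = 5.83%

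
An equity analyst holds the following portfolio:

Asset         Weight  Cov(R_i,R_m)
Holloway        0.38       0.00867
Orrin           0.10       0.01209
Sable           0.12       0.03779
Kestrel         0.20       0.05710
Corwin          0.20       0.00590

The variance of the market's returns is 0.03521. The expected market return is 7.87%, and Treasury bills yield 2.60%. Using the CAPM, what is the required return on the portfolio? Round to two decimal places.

β_Holloway = 0.00867 / 0.03521 = 0.2462
β_Orrin = 0.01209 / 0.03521 = 0.3434
β_Sable = 0.03779 / 0.03521 = 1.0733
β_Kestrel = 0.05710 / 0.03521 = 1.6217
β_Corwin = 0.00590 / 0.03521 = 0.1676
β_P = Σ w_i β_i = 0.38×0.2462 + 0.10×0.3434 + 0.12×1.0733 + 0.20×1.6217 + 0.20×0.1676 = 0.6146
MRP = 7.87% − 2.60% = 5.27%
E(R_P) = R_f + β_P × MRP = 2.60% + 0.6146 × 5.27% = 5.84%

5.84%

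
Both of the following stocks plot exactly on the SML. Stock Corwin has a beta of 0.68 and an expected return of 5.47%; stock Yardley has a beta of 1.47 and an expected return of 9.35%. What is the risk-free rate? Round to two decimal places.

2.13%

Both satisfy E(R) = R_f + β·MRP, so the slope of the SML is
MRP = (9.35% − 5.47%) / (1.47 − 0.68) = 3.88% / 0.79 = 4.9114%
R_f = E(R_Corwin) − β_Corwin·MRP = 5.47% − 0.68 × 4.9114% = 2.1302%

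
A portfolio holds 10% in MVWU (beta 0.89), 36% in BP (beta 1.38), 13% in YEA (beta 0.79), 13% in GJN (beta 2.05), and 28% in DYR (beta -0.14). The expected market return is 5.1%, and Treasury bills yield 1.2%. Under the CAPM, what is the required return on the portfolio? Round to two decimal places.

β_P = Σ w_i β_i = 0.10×0.89 + 0.36×1.38 + 0.13×0.79 + 0.13×2.05 + 0.28×-0.14 = 0.9158
MRP = 5.1% − 1.2% = 3.90%
E(R_P) = R_f + β_P × MRP = 1.2% + 0.9158 × 3.9% = 4.77%

4.77%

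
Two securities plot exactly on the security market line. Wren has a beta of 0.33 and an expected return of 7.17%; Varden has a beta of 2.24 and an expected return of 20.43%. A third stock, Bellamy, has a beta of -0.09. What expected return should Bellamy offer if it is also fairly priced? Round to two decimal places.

MRP (SML slope) = (20.43% − 7.17%) / (2.24 − 0.33) = 13.26% / 1.91 = 6.9424%
R_f (intercept) = 7.17% − 0.33 × 6.9424% = 4.8790%
E(R_Bellamy) = R_f + β × MRP = 4.8790% + -0.09 × 6.9424% = 4.25%

4.25%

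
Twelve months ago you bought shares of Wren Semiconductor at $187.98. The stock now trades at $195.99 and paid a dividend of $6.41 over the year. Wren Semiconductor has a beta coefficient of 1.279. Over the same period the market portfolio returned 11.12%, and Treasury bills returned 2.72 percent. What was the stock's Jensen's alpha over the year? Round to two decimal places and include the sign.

Realised HPR = (P1 + D1 − P0) / P0 = (195.99 + 6.41 − 187.98) / 187.98 = 14.42 / 187.98 = 7.6710%
MRP = 11.12% − 2.72% = 8.40%
CAPM required = R_f + β·MRP = 2.72% + 1.279 × 8.40% = 13.46360%
α = realised − required = 7.6710% − 13.46360% = -5.79%

-5.79%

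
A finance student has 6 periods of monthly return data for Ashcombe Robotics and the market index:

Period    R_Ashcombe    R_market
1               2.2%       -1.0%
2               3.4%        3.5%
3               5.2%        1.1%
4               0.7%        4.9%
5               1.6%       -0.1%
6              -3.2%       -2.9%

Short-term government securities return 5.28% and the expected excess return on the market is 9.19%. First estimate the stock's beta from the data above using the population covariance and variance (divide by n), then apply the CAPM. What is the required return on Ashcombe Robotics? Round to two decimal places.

9.43%

Mean R_i = (2.2 + 3.4 + 5.2 + 0.7 + 1.6 − 3.2) / 6 = 1.6500%
Mean R_m = (-1.0 + 3.5 + 1.1 + 4.9 − 0.1 − 2.9) / 6 = 0.9167%
Σ(R_i − R̄_i)(R_m − R̄_m) = 18.8950  ⇒  Cov = 18.8950 / 6 = 3.1492
Σ(R_m − R̄_m)² = 41.8483  ⇒  Var(R_m) = 41.8483 / 6 = 6.9747
β = Cov / Var(R_m) = 3.1492 / 6.9747 = 0.4515
E(R) = R_f + β × MRP = 5.28% + 0.4515 × 9.19% = 9.43%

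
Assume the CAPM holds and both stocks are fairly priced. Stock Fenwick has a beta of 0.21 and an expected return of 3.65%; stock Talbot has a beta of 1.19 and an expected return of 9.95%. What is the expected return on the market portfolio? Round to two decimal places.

Both satisfy E(R) = R_f + β·MRP, so the slope of the SML is
MRP = (9.95% − 3.65%) / (1.19 − 0.21) = 6.30% / 0.98 = 6.4286%
R_f = E(R_Fenwick) − β_Fenwick·MRP = 3.65% − 0.21 × 6.4286% = 2.3000%
E(R_m) = R_f + MRP = 2.3000% + 6.4286% = 8.73%

8.73%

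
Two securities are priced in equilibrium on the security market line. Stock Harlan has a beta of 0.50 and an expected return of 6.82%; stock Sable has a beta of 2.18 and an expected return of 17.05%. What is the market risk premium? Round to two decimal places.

Both satisfy E(R) = R_f + β·MRP, so the slope of the SML is
MRP = (17.05% − 6.82%) / (2.18 − 0.50) = 10.23% / 1.68 = 6.0893%

6.09%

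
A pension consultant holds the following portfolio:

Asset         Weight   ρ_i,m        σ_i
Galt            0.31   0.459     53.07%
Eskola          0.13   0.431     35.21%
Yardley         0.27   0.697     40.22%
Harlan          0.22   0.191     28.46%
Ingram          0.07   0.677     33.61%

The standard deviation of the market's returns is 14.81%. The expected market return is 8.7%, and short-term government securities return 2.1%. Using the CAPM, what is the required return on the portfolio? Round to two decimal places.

10.96%

β_Galt = 0.459 × 53.07% / 14.81% = 1.6448
β_Eskola = 0.431 × 35.21% / 14.81% = 1.0247
β_Yardley = 0.697 × 40.22% / 14.81% = 1.8929
β_Harlan = 0.191 × 28.46% / 14.81% = 0.3670
β_Ingram = 0.677 × 33.61% / 14.81% = 1.5364
β_P = Σ w_i β_i = 0.31×1.6448 + 0.13×1.0247 + 0.27×1.8929 + 0.22×0.3670 + 0.07×1.5364 = 1.3425
MRP = 8.7% − 2.1% = 6.60%
E(R_P) = R_f + β_P × MRP = 2.1% + 1.3425 × 6.6% = 10.96%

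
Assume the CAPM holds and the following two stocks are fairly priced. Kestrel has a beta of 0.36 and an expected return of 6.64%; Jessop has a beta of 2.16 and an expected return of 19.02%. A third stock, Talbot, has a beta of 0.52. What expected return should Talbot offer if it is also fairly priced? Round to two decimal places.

MRP (SML slope) = (19.02% − 6.64%) / (2.16 − 0.36) = 12.38% / 1.80 = 6.8778%
R_f (intercept) = 6.64% − 0.36 × 6.8778% = 4.1640%
E(R_Talbot) = R_f + β × MRP = 4.1640% + 0.52 × 6.8778% = 7.74%

7.74%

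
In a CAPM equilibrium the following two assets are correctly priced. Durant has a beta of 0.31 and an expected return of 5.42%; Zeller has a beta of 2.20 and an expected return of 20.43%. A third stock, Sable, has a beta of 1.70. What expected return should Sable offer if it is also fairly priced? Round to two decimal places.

MRP (SML slope) = (20.43% − 5.42%) / (2.20 − 0.31) = 15.01% / 1.89 = 7.9418%
R_f (intercept) = 5.42% − 0.31 × 7.9418% = 2.9580%
E(R_Sable) = R_f + β × MRP = 2.9580% + 1.70 × 7.9418% = 16.46%

16.46%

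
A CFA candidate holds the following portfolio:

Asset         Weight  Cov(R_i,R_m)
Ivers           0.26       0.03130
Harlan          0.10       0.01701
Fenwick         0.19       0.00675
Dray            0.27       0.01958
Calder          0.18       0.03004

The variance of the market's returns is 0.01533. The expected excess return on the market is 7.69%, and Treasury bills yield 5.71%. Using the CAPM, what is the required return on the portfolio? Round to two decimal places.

β_Ivers = 0.03130 / 0.01533 = 2.0417
β_Harlan = 0.01701 / 0.01533 = 1.1096
β_Fenwick = 0.00675 / 0.01533 = 0.4403
β_Dray = 0.01958 / 0.01533 = 1.2772
β_Calder = 0.03004 / 0.01533 = 1.9596
β_P = Σ w_i β_i = 0.26×2.0417 + 0.10×1.1096 + 0.19×0.4403 + 0.27×1.2772 + 0.18×1.9596 = 1.4230
E(R_P) = R_f + β_P × MRP = 5.71% + 1.4230 × 7.69% = 16.65%

16.65%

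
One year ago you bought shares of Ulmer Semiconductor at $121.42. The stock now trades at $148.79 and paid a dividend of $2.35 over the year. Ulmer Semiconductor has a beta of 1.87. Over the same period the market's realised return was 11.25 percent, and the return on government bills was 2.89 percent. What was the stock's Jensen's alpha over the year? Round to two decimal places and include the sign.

Realised HPR = (P1 + D1 − P0) / P0 = (148.79 + 2.35 − 121.42) / 121.42 = 29.72 / 121.42 = 24.4770%
MRP = 11.25% − 2.89% = 8.36%
CAPM required = R_f + β·MRP = 2.89% + 1.87 × 8.36% = 18.5232%
α = realised − required = 24.4770% − 18.5232% = +5.95%

+5.95%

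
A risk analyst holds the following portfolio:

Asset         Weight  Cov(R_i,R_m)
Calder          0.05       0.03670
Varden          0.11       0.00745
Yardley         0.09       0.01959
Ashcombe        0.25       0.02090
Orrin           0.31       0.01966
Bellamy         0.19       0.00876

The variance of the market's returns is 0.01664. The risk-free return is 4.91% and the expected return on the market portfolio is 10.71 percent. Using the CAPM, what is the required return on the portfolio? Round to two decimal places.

β_Calder = 0.03670 / 0.01664 = 2.2055
β_Varden = 0.00745 / 0.01664 = 0.4477
β_Yardley = 0.01959 / 0.01664 = 1.1773
β_Ashcombe = 0.02090 / 0.01664 = 1.2560
β_Orrin = 0.01966 / 0.01664 = 1.1815
β_Bellamy = 0.00876 / 0.01664 = 0.5264
β_P = Σ w_i β_i = 0.05×2.2055 + 0.11×0.4477 + 0.09×1.1773 + 0.25×1.2560 + 0.31×1.1815 + 0.19×0.5264 = 1.0458
MRP = 10.71% − 4.91% = 5.80%
E(R_P) = R_f + β_P × MRP = 4.91% + 1.0458 × 5.80% = 10.98%

10.98%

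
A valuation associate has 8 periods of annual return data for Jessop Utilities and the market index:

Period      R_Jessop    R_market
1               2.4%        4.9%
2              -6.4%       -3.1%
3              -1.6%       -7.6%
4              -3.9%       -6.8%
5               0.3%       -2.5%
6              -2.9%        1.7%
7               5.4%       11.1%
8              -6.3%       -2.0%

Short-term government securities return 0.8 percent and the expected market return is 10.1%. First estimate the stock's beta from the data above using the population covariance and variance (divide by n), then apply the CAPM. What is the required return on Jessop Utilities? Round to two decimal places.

Mean R_i = (2.4 − 6.4 − 1.6 − 3.9 + 0.3 − 2.9 + 5.4 − 6.3) / 8 = -1.6250%
Mean R_m = (4.9 − 3.1 − 7.6 − 6.8 − 2.5 + 1.7 + 11.1 − 2.0) / 8 = -0.5375%
Σ(R_i − R̄_i)(R_m − R̄_m) = 130.1525  ⇒  Cov = 130.1525 / 8 = 16.2691
Σ(R_m − R̄_m)² = 271.6588  ⇒  Var(R_m) = 271.6588 / 8 = 33.9574
β = Cov / Var(R_m) = 16.2691 / 33.9574 = 0.4791
MRP = 10.1% − 0.8% = 9.30%
E(R) = R_f + β × MRP = 0.8% + 0.4791 × 9.3% = 5.26%

5.26%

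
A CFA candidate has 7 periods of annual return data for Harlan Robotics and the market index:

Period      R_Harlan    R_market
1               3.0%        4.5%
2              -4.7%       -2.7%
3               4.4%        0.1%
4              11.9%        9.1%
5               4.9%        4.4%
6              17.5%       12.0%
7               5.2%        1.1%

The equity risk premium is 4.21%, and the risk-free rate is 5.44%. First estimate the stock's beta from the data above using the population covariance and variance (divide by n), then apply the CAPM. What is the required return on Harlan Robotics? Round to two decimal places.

10.75%

Mean R_i = (3.0 − 4.7 + 4.4 + 11.9 + 4.9 + 17.5 + 5.2) / 7 = 6.0286%
Mean R_m = (4.5 − 2.7 + 0.1 + 9.1 + 4.4 + 12.0 + 1.1) / 7 = 4.0714%
Σ(R_i − R̄_i)(R_m − R̄_m) = 200.3857  ⇒  Cov = 200.3857 / 7 = 28.6265
Σ(R_m − R̄_m)² = 158.8943  ⇒  Var(R_m) = 158.8943 / 7 = 22.6992
β = Cov / Var(R_m) = 28.6265 / 22.6992 = 1.2611
E(R) = R_f + β × MRP = 5.44% + 1.2611 × 4.21% = 10.75%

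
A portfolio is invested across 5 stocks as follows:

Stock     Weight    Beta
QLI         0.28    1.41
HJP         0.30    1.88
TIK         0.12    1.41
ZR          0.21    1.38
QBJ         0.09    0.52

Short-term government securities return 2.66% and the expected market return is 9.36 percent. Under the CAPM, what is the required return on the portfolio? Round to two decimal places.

β_P = Σ w_i β_i = 0.28×1.41 + 0.30×1.88 + 0.12×1.41 + 0.21×1.38 + 0.09×0.52 = 1.4646
MRP = 9.36% − 2.66% = 6.70%
E(R_P) = R_f + β_P × MRP = 2.66% + 1.4646 × 6.70% = 12.47%

12.47%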